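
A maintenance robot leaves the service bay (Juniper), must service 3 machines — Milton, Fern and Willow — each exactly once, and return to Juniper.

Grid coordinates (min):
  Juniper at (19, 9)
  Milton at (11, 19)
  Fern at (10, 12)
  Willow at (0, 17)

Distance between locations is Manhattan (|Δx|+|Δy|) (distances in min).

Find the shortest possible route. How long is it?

Minimum total distance: 58 min.

With 3 stops there are 3!/2 = 3 distinct round trips (a route and its reverse cost the same).
Juniper → Milton → Fern → Willow → Juniper: 18+8+15+27 = 68
Juniper → Milton → Willow → Fern → Juniper: 18+13+15+12 = 58
Juniper → Fern → Milton → Willow → Juniper: 12+8+13+27 = 60
The minimum is 58.
One optimal route: Juniper → Milton → Willow → Fern → Juniper (or its reverse).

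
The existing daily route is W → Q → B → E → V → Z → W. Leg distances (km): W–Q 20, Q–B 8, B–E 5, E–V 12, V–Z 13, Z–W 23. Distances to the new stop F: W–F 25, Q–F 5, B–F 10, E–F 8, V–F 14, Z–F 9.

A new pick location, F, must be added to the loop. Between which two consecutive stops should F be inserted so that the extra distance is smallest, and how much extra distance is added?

Insertion cost between consecutive stops i–j is d(i,F) + d(F,j) − d(i,j):
  between W and Q: 25 + 5 − 20 = 10
  between Q and B: 5 + 10 − 8 = 7
  between B and E: 10 + 8 − 5 = 13
  between E and V: 8 + 14 − 12 = 10
  between V and Z: 14 + 9 − 13 = 10
  between Z and W: 9 + 25 − 23 = 11
Cheapest insertion is between Q and B, adding 7.
New total = 81 + 7 = 88.

Adding 7 km by placing F on the Q–B leg.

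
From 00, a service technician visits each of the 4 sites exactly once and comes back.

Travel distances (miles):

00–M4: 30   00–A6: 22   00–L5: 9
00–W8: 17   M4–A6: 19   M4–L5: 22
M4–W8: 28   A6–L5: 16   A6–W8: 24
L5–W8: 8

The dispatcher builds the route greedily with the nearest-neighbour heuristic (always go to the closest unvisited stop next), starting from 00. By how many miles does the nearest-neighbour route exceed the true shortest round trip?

The nearest-neighbour route is 4 miles longer than optimal.

00: L5=9, W8=17, A6=22, M4=30 ⇒ L5
L5: W8=8, A6=16, M4=22 ⇒ W8
W8: A6=24, M4=28 ⇒ A6
A6: M4=19 ⇒ M4
NN route 00 → L5 → W8 → A6 → M4 → 00 costs 90.
Optimal: 00 → A6 → M4 → W8 → L5 → 00 costs 86 (by enumerating all 12 distinct tours).
Excess = 90 − 86 = 4.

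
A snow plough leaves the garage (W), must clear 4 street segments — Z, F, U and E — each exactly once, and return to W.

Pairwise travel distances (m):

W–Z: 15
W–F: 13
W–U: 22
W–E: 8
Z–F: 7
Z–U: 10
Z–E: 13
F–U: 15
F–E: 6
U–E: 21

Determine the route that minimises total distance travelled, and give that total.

With 4 stops there are 4!/2 = 12 distinct round trips (a route and its reverse cost the same).
W→Z→F→U→E→W: 15+7+15+21+8 = 66
W→Z→F→E→U→W: 15+7+6+21+22 = 71
W→Z→U→F→E→W: 15+10+15+6+8 = 54
W→Z→U→E→F→W: 15+10+21+6+13 = 65
W→Z→E→F→U→W: 15+13+6+15+22 = 71
W→Z→E→U→F→W: 15+13+21+15+13 = 77
W→F→Z→U→E→W: 13+7+10+21+8 = 59
W→F→Z→E→U→W: 13+7+13+21+22 = 76
W→F→U→Z→E→W: 13+15+10+13+8 = 59
W→F→E→Z→U→W: 13+6+13+10+22 = 64
W→U→Z→F→E→W: 22+10+7+6+8 = 53
W→U→F→Z→E→W: 22+15+7+13+8 = 65
The minimum is 53.
One optimal route: W → U → Z → F → E → W (or its reverse).

Shortest round trip = 53 m.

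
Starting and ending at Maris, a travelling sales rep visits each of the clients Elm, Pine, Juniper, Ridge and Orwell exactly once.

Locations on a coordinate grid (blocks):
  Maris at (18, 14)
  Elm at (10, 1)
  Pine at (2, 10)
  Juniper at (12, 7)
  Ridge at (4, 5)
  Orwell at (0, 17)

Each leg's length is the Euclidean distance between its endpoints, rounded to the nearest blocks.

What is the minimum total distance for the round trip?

There are 60 distinct closed tours to check (reversals are equivalent).
Maris - Elm - Pine - Juniper - Ridge - Orwell - Maris: 15+12+10+8+13+18 = 76
Maris - Elm - Pine - Juniper - Orwell - Ridge - Maris: 15+12+10+16+13+17 = 83
Maris - Elm - Pine - Ridge - Juniper - Orwell - Maris: 15+12+5+8+16+18 = 74
Maris - Elm - Pine - Ridge - Orwell - Juniper - Maris: 15+12+5+13+16+9 = 70
Maris - Elm - Pine - Orwell - Juniper - Ridge - Maris: 15+12+7+16+8+17 = 75
Maris - Elm - Pine - Orwell - Ridge - Juniper - Maris: 15+12+7+13+8+9 = 64
Maris - Elm - Juniper - Pine - Ridge - Orwell - Maris: 15+6+10+5+13+18 = 67
Maris - Elm - Juniper - Pine - Orwell - Ridge - Maris: 15+6+10+7+13+17 = 68
Maris - Elm - Juniper - Ridge - Pine - Orwell - Maris: 15+6+8+5+7+18 = 59
Maris - Elm - Juniper - Ridge - Orwell - Pine - Maris: 15+6+8+13+7+16 = 65
Maris - Elm - Juniper - Orwell - Pine - Ridge - Maris: 15+6+16+7+5+17 = 66
Maris - Elm - Juniper - Orwell - Ridge - Pine - Maris: 15+6+16+13+5+16 = 71
Maris - Elm - Ridge - Pine - Juniper - Orwell - Maris: 15+7+5+10+16+18 = 71
Maris - Elm - Ridge - Pine - Orwell - Juniper - Maris: 15+7+5+7+16+9 = 59
… (46 more)
Maris - Juniper - Elm - Ridge - Pine - Orwell - Maris: 9+6+7+5+7+18 = 52  ← best
The minimum is 52.
One optimal route: Maris → Juniper → Elm → Ridge → Pine → Orwell → Maris (or its reverse).

Minimum total distance: 52 blocks.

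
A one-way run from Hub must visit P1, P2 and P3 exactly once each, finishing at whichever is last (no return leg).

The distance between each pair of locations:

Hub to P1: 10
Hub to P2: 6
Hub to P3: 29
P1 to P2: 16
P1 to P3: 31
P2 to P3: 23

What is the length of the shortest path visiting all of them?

There are 3! = 6 possible orderings.
Hub - P1 - P2 - P3: 10+16+23 = 49
Hub - P1 - P3 - P2: 10+31+23 = 64
Hub - P2 - P1 - P3: 6+16+31 = 53
Hub - P2 - P3 - P1: 6+23+31 = 60
Hub - P3 - P1 - P2: 29+31+16 = 76
Hub - P3 - P2 - P1: 29+23+16 = 68
The minimum is 49.
One shortest path: Hub → P1 → P2 → P3.

Minimum one-way distance = 49.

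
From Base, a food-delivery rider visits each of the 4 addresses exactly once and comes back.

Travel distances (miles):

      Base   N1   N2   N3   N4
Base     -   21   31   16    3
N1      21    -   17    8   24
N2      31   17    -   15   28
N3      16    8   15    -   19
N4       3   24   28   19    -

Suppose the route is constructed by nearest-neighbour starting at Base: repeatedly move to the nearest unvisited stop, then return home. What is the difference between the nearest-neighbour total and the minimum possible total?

Excess over optimum: 6 miles.

Base: N4=3, N3=16, N1=21, N2=31 ⇒ N4
N4: N3=19, N1=24, N2=28 ⇒ N3
N3: N1=8, N2=15 ⇒ N1
N1: N2=17 ⇒ N2
NN route Base → N4 → N3 → N1 → N2 → Base costs 78.
Optimal: Base → N3 → N1 → N2 → N4 → Base costs 72 (by enumerating all 12 distinct tours).
Excess = 78 − 72 = 6.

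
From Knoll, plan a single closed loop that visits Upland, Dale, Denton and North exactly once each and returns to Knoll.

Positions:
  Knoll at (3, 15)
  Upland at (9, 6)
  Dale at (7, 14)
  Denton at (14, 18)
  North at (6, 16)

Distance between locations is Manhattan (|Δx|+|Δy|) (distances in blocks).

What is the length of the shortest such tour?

With 4 stops there are 4!/2 = 12 distinct round trips (a route and its reverse cost the same).
Knoll-Upland-Dale-Denton-North-Knoll: 15+10+11+10+4 = 50
Knoll-Upland-Dale-North-Denton-Knoll: 15+10+3+10+14 = 52
Knoll-Upland-Denton-Dale-North-Knoll: 15+17+11+3+4 = 50
Knoll-Upland-Denton-North-Dale-Knoll: 15+17+10+3+5 = 50
Knoll-Upland-North-Dale-Denton-Knoll: 15+13+3+11+14 = 56
Knoll-Upland-North-Denton-Dale-Knoll: 15+13+10+11+5 = 54
Knoll-Dale-Upland-Denton-North-Knoll: 5+10+17+10+4 = 46
Knoll-Dale-Upland-North-Denton-Knoll: 5+10+13+10+14 = 52
Knoll-Dale-Denton-Upland-North-Knoll: 5+11+17+13+4 = 50
Knoll-Dale-North-Upland-Denton-Knoll: 5+3+13+17+14 = 52
Knoll-Denton-Upland-Dale-North-Knoll: 14+17+10+3+4 = 48
Knoll-Denton-Dale-Upland-North-Knoll: 14+11+10+13+4 = 52
The minimum is 46.
One optimal route: Knoll → Dale → Upland → Denton → North → Knoll (or its reverse).

Shortest round trip = 46 blocks.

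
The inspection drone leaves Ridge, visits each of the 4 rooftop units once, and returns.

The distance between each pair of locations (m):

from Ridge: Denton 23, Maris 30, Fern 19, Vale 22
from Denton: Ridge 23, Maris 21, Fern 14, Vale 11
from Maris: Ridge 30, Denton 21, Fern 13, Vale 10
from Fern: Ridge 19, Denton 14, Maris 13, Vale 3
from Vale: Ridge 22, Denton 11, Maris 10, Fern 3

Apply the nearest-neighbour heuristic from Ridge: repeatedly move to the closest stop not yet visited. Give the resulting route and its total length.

Total distance 76 m via the nearest-neighbour route Ridge → Fern → Vale → Maris → Denton → Ridge.

Ridge → [Fern:19 / Vale:22 / Denton:23 / Maris:30] → Fern (19)
Fern → [Vale:3 / Maris:13 / Denton:14] → Vale (3)
Vale → [Maris:10 / Denton:11] → Maris (10)
Maris → [Denton:21] → Denton (21)
Return Denton→Ridge: 23.
Total = 19 + 3 + 10 + 21 + 23 = 76.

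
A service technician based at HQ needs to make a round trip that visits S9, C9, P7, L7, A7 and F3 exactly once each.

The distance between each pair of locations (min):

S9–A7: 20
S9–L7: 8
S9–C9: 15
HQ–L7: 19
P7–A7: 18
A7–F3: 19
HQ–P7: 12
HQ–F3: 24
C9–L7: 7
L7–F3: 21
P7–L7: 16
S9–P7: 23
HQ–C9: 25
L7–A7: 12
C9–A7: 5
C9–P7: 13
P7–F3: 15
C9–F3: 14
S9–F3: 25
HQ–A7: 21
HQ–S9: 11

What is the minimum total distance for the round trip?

Shortest round trip = 77 min.

With 6 stops there are 6!/2 = 360 distinct round trips (a route and its reverse cost the same).
HQ → S9 → C9 → P7 → L7 → A7 → F3 → HQ: 11+15+13+16+12+19+24 = 110
HQ → S9 → C9 → P7 → L7 → F3 → A7 → HQ: 11+15+13+16+21+19+21 = 116
HQ → S9 → C9 → P7 → A7 → L7 → F3 → HQ: 11+15+13+18+12+21+24 = 114
HQ → S9 → C9 → P7 → A7 → F3 → L7 → HQ: 11+15+13+18+19+21+19 = 116
HQ → S9 → C9 → P7 → F3 → L7 → A7 → HQ: 11+15+13+15+21+12+21 = 108
HQ → S9 → C9 → P7 → F3 → A7 → L7 → HQ: 11+15+13+15+19+12+19 = 104
HQ → S9 → C9 → L7 → P7 → A7 → F3 → HQ: 11+15+7+16+18+19+24 = 110
HQ → S9 → C9 → L7 → P7 → F3 → A7 → HQ: 11+15+7+16+15+19+21 = 104
… (352 more)
HQ → S9 → L7 → C9 → A7 → F3 → P7 → HQ: 11+8+7+5+19+15+12 = 77  ← best
The minimum is 77.
One optimal route: HQ → S9 → L7 → C9 → A7 → F3 → P7 → HQ (or its reverse).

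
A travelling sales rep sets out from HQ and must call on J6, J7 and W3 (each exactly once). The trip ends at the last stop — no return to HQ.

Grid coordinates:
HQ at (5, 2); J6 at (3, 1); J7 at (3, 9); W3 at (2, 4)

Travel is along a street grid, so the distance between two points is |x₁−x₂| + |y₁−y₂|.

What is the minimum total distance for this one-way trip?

Shortest open route: 13.

There are 3! = 6 possible orderings.
HQ → J6 → J7 → W3: 3+8+6 = 17
HQ → J6 → W3 → J7: 3+4+6 = 13
HQ → J7 → J6 → W3: 9+8+4 = 21
HQ → J7 → W3 → J6: 9+6+4 = 19
HQ → W3 → J6 → J7: 5+4+8 = 17
HQ → W3 → J7 → J6: 5+6+8 = 19
The minimum is 13.
One shortest path: HQ → J6 → W3 → J7.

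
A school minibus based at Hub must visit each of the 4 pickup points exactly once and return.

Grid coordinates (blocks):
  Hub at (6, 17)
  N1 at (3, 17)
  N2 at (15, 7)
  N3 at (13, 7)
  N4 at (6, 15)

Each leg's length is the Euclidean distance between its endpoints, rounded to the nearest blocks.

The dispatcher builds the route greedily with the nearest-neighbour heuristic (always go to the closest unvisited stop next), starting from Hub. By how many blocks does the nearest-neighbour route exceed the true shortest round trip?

Excess over optimum: 2 blocks.

Hub: N4=2, N1=3, N3=12, N2=13 ⇒ N4
N4: N1=4, N3=11, N2=12 ⇒ N1
N1: N3=14, N2=16 ⇒ N3
N3: N2=2 ⇒ N2
NN route Hub → N4 → N1 → N3 → N2 → Hub costs 35.
Optimal: Hub → N1 → N3 → N2 → N4 → Hub costs 33 (by enumerating all 12 distinct tours).
Excess = 35 − 33 = 2.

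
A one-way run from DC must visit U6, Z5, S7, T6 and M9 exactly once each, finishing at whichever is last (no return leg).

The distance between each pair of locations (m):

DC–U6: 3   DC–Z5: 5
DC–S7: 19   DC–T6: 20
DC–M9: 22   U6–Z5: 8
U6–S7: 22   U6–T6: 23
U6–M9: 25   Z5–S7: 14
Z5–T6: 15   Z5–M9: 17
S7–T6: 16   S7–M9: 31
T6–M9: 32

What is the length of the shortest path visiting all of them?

There are 5! = 120 possible orderings.
DC→U6→Z5→S7→T6→M9: 3+8+14+16+32 = 73
DC→U6→Z5→S7→M9→T6: 3+8+14+31+32 = 88
DC→U6→Z5→T6→S7→M9: 3+8+15+16+31 = 73
DC→U6→Z5→T6→M9→S7: 3+8+15+32+31 = 89
DC→U6→Z5→M9→S7→T6: 3+8+17+31+16 = 75
DC→U6→Z5→M9→T6→S7: 3+8+17+32+16 = 76
DC→U6→S7→Z5→T6→M9: 3+22+14+15+32 = 86
DC→U6→S7→Z5→M9→T6: 3+22+14+17+32 = 88
DC→U6→S7→T6→Z5→M9: 3+22+16+15+17 = 73
DC→U6→S7→T6→M9→Z5: 3+22+16+32+17 = 90
DC→U6→S7→M9→Z5→T6: 3+22+31+17+15 = 88
DC→U6→S7→M9→T6→Z5: 3+22+31+32+15 = 103
DC→U6→T6→Z5→S7→M9: 3+23+15+14+31 = 86
DC→U6→T6→Z5→M9→S7: 3+23+15+17+31 = 89
… (106 more)
The minimum is 73.
One shortest path: DC → U6 → Z5 → S7 → T6 → M9.

73 m — the minimum one-way total.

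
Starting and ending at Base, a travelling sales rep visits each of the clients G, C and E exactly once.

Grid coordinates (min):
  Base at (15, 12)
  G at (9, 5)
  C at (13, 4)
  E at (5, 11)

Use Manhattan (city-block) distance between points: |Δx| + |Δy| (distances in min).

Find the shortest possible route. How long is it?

With 3 stops there are 3!/2 = 3 distinct round trips (a route and its reverse cost the same).
Base-G-C-E-Base: 13+5+15+11 = 44
Base-G-E-C-Base: 13+10+15+10 = 48
Base-C-G-E-Base: 10+5+10+11 = 36
The minimum is 36.
One optimal route: Base → C → G → E → Base (or its reverse).

Minimum total distance: 36 min.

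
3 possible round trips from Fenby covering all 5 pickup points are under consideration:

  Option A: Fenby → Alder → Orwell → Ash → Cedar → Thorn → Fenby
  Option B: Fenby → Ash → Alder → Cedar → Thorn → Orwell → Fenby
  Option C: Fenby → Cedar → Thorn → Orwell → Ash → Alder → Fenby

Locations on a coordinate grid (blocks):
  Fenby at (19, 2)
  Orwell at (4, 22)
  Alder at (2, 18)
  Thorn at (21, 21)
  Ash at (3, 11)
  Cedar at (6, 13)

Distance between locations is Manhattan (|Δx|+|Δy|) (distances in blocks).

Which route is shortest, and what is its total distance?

Shortest is Option A, total 100 blocks.

Option A: 33 + 6 + 12 + 5 + 23 + 21 = 100
Option B: 25 + 8 + 9 + 23 + 18 + 35 = 118
Option C: 24 + 23 + 18 + 12 + 8 + 33 = 118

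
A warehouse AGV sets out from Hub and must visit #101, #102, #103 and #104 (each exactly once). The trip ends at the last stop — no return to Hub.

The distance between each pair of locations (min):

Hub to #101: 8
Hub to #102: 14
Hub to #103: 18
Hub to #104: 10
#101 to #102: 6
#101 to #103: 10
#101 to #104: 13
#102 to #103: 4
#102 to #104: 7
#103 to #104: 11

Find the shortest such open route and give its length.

29 min — the minimum one-way total.

There are 4! = 24 possible orderings.
Hub→#101→#102→#103→#104: 8+6+4+11 = 29
Hub→#101→#102→#104→#103: 8+6+7+11 = 32
Hub→#101→#103→#102→#104: 8+10+4+7 = 29
Hub→#101→#103→#104→#102: 8+10+11+7 = 36
Hub→#101→#104→#102→#103: 8+13+7+4 = 32
Hub→#101→#104→#103→#102: 8+13+11+4 = 36
Hub→#102→#101→#103→#104: 14+6+10+11 = 41
Hub→#102→#101→#104→#103: 14+6+13+11 = 44
Hub→#102→#103→#101→#104: 14+4+10+13 = 41
Hub→#102→#103→#104→#101: 14+4+11+13 = 42
Hub→#102→#104→#101→#103: 14+7+13+10 = 44
Hub→#102→#104→#103→#101: 14+7+11+10 = 42
Hub→#103→#101→#102→#104: 18+10+6+7 = 41
Hub→#103→#101→#104→#102: 18+10+13+7 = 48
… (10 more)
The minimum is 29.
One shortest path: Hub → #101 → #102 → #103 → #104.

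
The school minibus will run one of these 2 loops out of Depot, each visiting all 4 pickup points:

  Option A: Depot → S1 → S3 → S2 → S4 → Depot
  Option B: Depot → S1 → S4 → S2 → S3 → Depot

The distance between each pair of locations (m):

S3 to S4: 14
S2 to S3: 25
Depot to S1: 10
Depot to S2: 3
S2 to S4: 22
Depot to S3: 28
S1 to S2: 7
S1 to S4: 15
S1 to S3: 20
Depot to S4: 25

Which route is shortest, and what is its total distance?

Option A: 10 + 20 + 25 + 22 + 25 = 102
Option B: 10 + 15 + 22 + 25 + 28 = 100

Shortest is Option B, total 100 m.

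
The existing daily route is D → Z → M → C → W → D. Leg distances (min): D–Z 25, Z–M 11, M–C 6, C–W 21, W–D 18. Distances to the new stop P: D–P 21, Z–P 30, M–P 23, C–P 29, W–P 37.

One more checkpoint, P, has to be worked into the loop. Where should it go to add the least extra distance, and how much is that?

Adding 26 min by placing P on the D–Z leg.

Insertion cost between consecutive stops i–j is d(i,P) + d(P,j) − d(i,j):
  between D and Z: 21 + 30 − 25 = 26
  between Z and M: 30 + 23 − 11 = 42
  between M and C: 23 + 29 − 6 = 46
  between C and W: 29 + 37 − 21 = 45
  between W and D: 37 + 21 − 18 = 40
Cheapest insertion is between D and Z, adding 26.
New total = 81 + 26 = 107.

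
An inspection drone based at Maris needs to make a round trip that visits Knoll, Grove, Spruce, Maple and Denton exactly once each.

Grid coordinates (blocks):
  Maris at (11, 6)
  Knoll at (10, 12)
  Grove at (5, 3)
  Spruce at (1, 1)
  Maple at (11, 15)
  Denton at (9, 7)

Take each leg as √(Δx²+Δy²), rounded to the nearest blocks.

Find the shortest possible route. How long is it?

There are 60 distinct closed tours to check (reversals are equivalent).
Maris→Knoll→Grove→Spruce→Maple→Denton→Maris: 6+10+4+17+8+2 = 47
Maris→Knoll→Grove→Spruce→Denton→Maple→Maris: 6+10+4+10+8+9 = 47
Maris→Knoll→Grove→Maple→Spruce→Denton→Maris: 6+10+13+17+10+2 = 58
Maris→Knoll→Grove→Maple→Denton→Spruce→Maris: 6+10+13+8+10+11 = 58
Maris→Knoll→Grove→Denton→Spruce→Maple→Maris: 6+10+6+10+17+9 = 58
Maris→Knoll→Grove→Denton→Maple→Spruce→Maris: 6+10+6+8+17+11 = 58
Maris→Knoll→Spruce→Grove→Maple→Denton→Maris: 6+14+4+13+8+2 = 47
Maris→Knoll→Spruce→Grove→Denton→Maple→Maris: 6+14+4+6+8+9 = 47
Maris→Knoll→Spruce→Maple→Grove→Denton→Maris: 6+14+17+13+6+2 = 58
Maris→Knoll→Spruce→Maple→Denton→Grove→Maris: 6+14+17+8+6+7 = 58
Maris→Knoll→Spruce→Denton→Grove→Maple→Maris: 6+14+10+6+13+9 = 58
Maris→Knoll→Spruce→Denton→Maple→Grove→Maris: 6+14+10+8+13+7 = 58
Maris→Knoll→Maple→Grove→Spruce→Denton→Maris: 6+3+13+4+10+2 = 38
Maris→Knoll→Maple→Grove→Denton→Spruce→Maris: 6+3+13+6+10+11 = 49
… (46 more)
The minimum is 38.
One optimal route: Maris → Knoll → Maple → Grove → Spruce → Denton → Maris (or its reverse).

38 blocks — the shortest possible round trip.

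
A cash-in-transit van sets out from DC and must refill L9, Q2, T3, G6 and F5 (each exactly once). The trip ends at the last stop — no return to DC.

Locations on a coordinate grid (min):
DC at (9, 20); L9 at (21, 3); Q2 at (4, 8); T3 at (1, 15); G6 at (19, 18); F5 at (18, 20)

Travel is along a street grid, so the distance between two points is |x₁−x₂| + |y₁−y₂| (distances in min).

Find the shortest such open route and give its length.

There are 5! = 120 possible orderings.
DC - L9 - Q2 - T3 - G6 - F5: 29+22+10+21+3 = 85
DC - L9 - Q2 - T3 - F5 - G6: 29+22+10+22+3 = 86
DC - L9 - Q2 - G6 - T3 - F5: 29+22+25+21+22 = 119
DC - L9 - Q2 - G6 - F5 - T3: 29+22+25+3+22 = 101
DC - L9 - Q2 - F5 - T3 - G6: 29+22+26+22+21 = 120
DC - L9 - Q2 - F5 - G6 - T3: 29+22+26+3+21 = 101
DC - L9 - T3 - Q2 - G6 - F5: 29+32+10+25+3 = 99
DC - L9 - T3 - Q2 - F5 - G6: 29+32+10+26+3 = 100
DC - L9 - T3 - G6 - Q2 - F5: 29+32+21+25+26 = 133
DC - L9 - T3 - G6 - F5 - Q2: 29+32+21+3+26 = 111
DC - L9 - T3 - F5 - Q2 - G6: 29+32+22+26+25 = 134
DC - L9 - T3 - F5 - G6 - Q2: 29+32+22+3+25 = 111
DC - L9 - G6 - Q2 - T3 - F5: 29+17+25+10+22 = 103
DC - L9 - G6 - Q2 - F5 - T3: 29+17+25+26+22 = 119
… (106 more)
DC - F5 - G6 - L9 - Q2 - T3: 9+3+17+22+10 = 61  ← best
The minimum is 61.
One shortest path: DC → F5 → G6 → L9 → Q2 → T3.

Minimum one-way distance = 61 min.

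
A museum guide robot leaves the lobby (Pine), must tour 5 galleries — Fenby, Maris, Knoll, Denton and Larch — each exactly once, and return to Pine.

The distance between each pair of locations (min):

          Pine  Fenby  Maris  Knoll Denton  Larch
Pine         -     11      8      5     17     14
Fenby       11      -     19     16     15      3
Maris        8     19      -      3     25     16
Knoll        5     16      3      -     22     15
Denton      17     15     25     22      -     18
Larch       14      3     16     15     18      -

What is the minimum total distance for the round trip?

There are 60 distinct closed tours to check (reversals are equivalent).
Pine→Fenby→Maris→Knoll→Denton→Larch→Pine: 11+19+3+22+18+14 = 87
Pine→Fenby→Maris→Knoll→Larch→Denton→Pine: 11+19+3+15+18+17 = 83
Pine→Fenby→Maris→Denton→Knoll→Larch→Pine: 11+19+25+22+15+14 = 106
Pine→Fenby→Maris→Denton→Larch→Knoll→Pine: 11+19+25+18+15+5 = 93
Pine→Fenby→Maris→Larch→Knoll→Denton→Pine: 11+19+16+15+22+17 = 100
Pine→Fenby→Maris→Larch→Denton→Knoll→Pine: 11+19+16+18+22+5 = 91
Pine→Fenby→Knoll→Maris→Denton→Larch→Pine: 11+16+3+25+18+14 = 87
Pine→Fenby→Knoll→Maris→Larch→Denton→Pine: 11+16+3+16+18+17 = 81
Pine→Fenby→Knoll→Denton→Maris→Larch→Pine: 11+16+22+25+16+14 = 104
Pine→Fenby→Knoll→Denton→Larch→Maris→Pine: 11+16+22+18+16+8 = 91
Pine→Fenby→Knoll→Larch→Maris→Denton→Pine: 11+16+15+16+25+17 = 100
Pine→Fenby→Knoll→Larch→Denton→Maris→Pine: 11+16+15+18+25+8 = 93
Pine→Fenby→Denton→Maris→Knoll→Larch→Pine: 11+15+25+3+15+14 = 83
Pine→Fenby→Denton→Maris→Larch→Knoll→Pine: 11+15+25+16+15+5 = 87
… (46 more)
Pine→Knoll→Maris→Larch→Fenby→Denton→Pine: 5+3+16+3+15+17 = 59  ← best
The minimum is 59.
One optimal route: Pine → Knoll → Maris → Larch → Fenby → Denton → Pine (or its reverse).

59 min — the shortest possible round trip.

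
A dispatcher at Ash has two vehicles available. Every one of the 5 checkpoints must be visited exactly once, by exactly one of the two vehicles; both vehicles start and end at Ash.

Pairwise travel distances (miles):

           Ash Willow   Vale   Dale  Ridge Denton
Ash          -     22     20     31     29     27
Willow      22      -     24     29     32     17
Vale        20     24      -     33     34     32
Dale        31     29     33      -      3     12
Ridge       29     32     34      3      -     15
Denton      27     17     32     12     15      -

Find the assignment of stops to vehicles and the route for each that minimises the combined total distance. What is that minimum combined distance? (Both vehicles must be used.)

Check every non-empty split of the stops between the two vehicles; for each half take its own optimal tour:
  {Willow} + {Vale, Dale, Ridge, Denton}: 44 + 96 = 140
  {Vale} + {Willow, Dale, Ridge, Denton}: 40 + 83 = 123
  {Willow, Vale} + {Dale, Ridge, Denton}: 66 + 71 = 137
  {Dale} + {Willow, Vale, Ridge, Denton}: 62 + 105 = 167
  {Willow, Dale} + {Vale, Ridge, Denton}: 82 + 96 = 178
  {Vale, Dale} + {Willow, Ridge, Denton}: 84 + 83 = 167
  … (15 splits in total)
Best: vehicle 1 Ash → Vale → Ash = 40; vehicle 2 Ash → Willow → Denton → Dale → Ridge → Ash = 83; combined 123.

123 miles — the smallest possible combined total.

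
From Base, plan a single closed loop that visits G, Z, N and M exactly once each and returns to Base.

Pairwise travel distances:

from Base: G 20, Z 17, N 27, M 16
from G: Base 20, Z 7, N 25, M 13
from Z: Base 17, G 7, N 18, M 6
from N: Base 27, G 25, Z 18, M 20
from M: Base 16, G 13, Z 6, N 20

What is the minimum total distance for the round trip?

Minimum total distance: 80.

There are 12 distinct closed tours to check (reversals are equivalent).
Base→G→Z→N→M→Base: 20+7+18+20+16 = 81
Base→G→Z→M→N→Base: 20+7+6+20+27 = 80
Base→G→N→Z→M→Base: 20+25+18+6+16 = 85
Base→G→N→M→Z→Base: 20+25+20+6+17 = 88
Base→G→M→Z→N→Base: 20+13+6+18+27 = 84
Base→G→M→N→Z→Base: 20+13+20+18+17 = 88
Base→Z→G→N→M→Base: 17+7+25+20+16 = 85
Base→Z→G→M→N→Base: 17+7+13+20+27 = 84
Base→Z→N→G→M→Base: 17+18+25+13+16 = 89
Base→Z→M→G→N→Base: 17+6+13+25+27 = 88
Base→N→G→Z→M→Base: 27+25+7+6+16 = 81
Base→N→Z→G→M→Base: 27+18+7+13+16 = 81
The minimum is 80.
One optimal route: Base → G → Z → M → N → Base (or its reverse).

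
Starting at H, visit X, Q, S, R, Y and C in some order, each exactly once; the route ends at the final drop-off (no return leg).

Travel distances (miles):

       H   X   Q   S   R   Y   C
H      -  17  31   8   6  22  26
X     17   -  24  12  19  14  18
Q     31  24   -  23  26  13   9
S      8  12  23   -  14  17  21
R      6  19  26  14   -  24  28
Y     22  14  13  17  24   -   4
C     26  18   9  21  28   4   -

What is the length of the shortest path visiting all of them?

59 miles — the minimum one-way total.

There are 6! = 720 possible orderings.
H→X→Q→S→R→Y→C: 17+24+23+14+24+4 = 106
H→X→Q→S→R→C→Y: 17+24+23+14+28+4 = 110
H→X→Q→S→Y→R→C: 17+24+23+17+24+28 = 133
H→X→Q→S→Y→C→R: 17+24+23+17+4+28 = 113
H→X→Q→S→C→R→Y: 17+24+23+21+28+24 = 137
H→X→Q→S→C→Y→R: 17+24+23+21+4+24 = 113
H→X→Q→R→S→Y→C: 17+24+26+14+17+4 = 102
H→X→Q→R→S→C→Y: 17+24+26+14+21+4 = 106
… (712 more)
H→R→S→X→Y→C→Q: 6+14+12+14+4+9 = 59  ← best
The minimum is 59.
One shortest path: H → R → S → X → Y → C → Q.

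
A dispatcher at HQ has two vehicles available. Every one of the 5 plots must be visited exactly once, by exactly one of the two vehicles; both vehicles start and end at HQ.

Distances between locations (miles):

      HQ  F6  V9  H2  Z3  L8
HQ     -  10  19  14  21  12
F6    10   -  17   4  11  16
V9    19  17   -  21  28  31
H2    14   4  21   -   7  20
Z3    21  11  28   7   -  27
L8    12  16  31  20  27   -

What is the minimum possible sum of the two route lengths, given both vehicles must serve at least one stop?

Minimum combined distance: 92 miles.

There are 2^4 − 1 = 15 ways to divide the 5 stops into two non-empty groups. For each, the best each vehicle can do is its own shortest tour through its group:
  {F6} + {V9, H2, Z3, L8}: 20 + 86 = 106
  {V9} + {F6, H2, Z3, L8}: 38 + 60 = 98
  {F6, V9} + {H2, Z3, L8}: 46 + 60 = 106
  {H2} + {F6, V9, Z3, L8}: 28 + 86 = 114
  {F6, H2} + {V9, Z3, L8}: 28 + 86 = 114
  {V9, H2} + {F6, Z3, L8}: 54 + 60 = 114
  … (15 splits in total)
  {F6, V9, H2, Z3} + {L8}: 68 + 24 = 92  ← best
Best: vehicle 1 HQ → F6 → H2 → Z3 → V9 → HQ = 68; vehicle 2 HQ → L8 → HQ = 24; combined 92.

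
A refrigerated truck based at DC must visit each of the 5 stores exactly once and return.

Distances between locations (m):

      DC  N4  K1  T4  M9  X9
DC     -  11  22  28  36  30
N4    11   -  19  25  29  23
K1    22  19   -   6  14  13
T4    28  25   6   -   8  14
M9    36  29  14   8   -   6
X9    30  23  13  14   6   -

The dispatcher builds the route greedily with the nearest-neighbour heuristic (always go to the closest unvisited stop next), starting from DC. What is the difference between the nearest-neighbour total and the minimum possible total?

4 m longer than the optimal tour.

From DC: N4=11, K1=22, T4=28, X9=30, M9=36 → choose N4 (11).
From N4: K1=19, X9=23, T4=25, M9=29 → choose K1 (19).
From K1: T4=6, X9=13, M9=14 → choose T4 (6).
From T4: M9=8, X9=14 → choose M9 (8).
From M9: X9=6 → choose X9 (6).
NN route DC → N4 → K1 → T4 → M9 → X9 → DC costs 80.
Optimal: DC → N4 → X9 → M9 → T4 → K1 → DC costs 76 (by enumerating all 60 distinct tours).
Excess = 80 − 76 = 4.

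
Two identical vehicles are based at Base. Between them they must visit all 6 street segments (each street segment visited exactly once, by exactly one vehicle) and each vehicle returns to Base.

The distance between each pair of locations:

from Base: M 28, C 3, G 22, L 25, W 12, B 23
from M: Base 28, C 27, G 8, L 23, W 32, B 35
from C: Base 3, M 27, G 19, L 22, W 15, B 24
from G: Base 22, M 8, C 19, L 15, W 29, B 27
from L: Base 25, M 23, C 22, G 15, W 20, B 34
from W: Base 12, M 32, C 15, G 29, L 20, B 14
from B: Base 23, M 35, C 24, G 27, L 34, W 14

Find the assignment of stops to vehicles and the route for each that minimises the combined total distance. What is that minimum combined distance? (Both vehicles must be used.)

114 — the smallest possible combined total.

Try each way of splitting the stops between the two vehicles (each non-empty) and, for each split, find the best tour for each vehicle:
  {M} + {C, G, L, W, B}: 56 + 93 = 149
  {C} + {M, G, L, W, B}: 6 + 108 = 114
  {M, C} + {G, L, W, B}: 58 + 93 = 151
  {G} + {M, C, L, W, B}: 44 + 109 = 153
  {M, G} + {C, L, W, B}: 58 + 82 = 140
  {C, G} + {M, L, W, B}: 44 + 108 = 152
  … (31 splits in total)
Best: vehicle 1 Base → C → Base = 6; vehicle 2 Base → M → G → L → W → B → Base = 108; combined 114.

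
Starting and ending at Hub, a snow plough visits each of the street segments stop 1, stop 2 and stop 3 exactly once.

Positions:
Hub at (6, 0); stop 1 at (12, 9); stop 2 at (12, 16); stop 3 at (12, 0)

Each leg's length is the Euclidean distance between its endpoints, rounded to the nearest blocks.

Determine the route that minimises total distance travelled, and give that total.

Hub→stop 1→stop 2→stop 3→Hub: 11+7+16+6 = 40
Hub→stop 1→stop 3→stop 2→Hub: 11+9+16+17 = 53
Hub→stop 2→stop 1→stop 3→Hub: 17+7+9+6 = 39
The minimum is 39.
One optimal route: Hub → stop 2 → stop 1 → stop 3 → Hub (or its reverse).

Minimum total distance: 39 blocks.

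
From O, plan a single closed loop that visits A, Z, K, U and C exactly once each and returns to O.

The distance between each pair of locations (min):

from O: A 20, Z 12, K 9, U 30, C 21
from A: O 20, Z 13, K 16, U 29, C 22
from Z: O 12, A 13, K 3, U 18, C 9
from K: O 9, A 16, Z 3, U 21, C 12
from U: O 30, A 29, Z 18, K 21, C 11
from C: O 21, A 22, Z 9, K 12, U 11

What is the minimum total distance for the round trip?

Shortest round trip = 81 min.

There are 60 distinct closed tours to check (reversals are equivalent).
O-A-Z-K-U-C-O: 20+13+3+21+11+21 = 89
O-A-Z-K-C-U-O: 20+13+3+12+11+30 = 89
O-A-Z-U-K-C-O: 20+13+18+21+12+21 = 105
O-A-Z-U-C-K-O: 20+13+18+11+12+9 = 83
O-A-Z-C-K-U-O: 20+13+9+12+21+30 = 105
O-A-Z-C-U-K-O: 20+13+9+11+21+9 = 83
O-A-K-Z-U-C-O: 20+16+3+18+11+21 = 89
O-A-K-Z-C-U-O: 20+16+3+9+11+30 = 89
O-A-K-U-Z-C-O: 20+16+21+18+9+21 = 105
O-A-K-U-C-Z-O: 20+16+21+11+9+12 = 89
O-A-K-C-Z-U-O: 20+16+12+9+18+30 = 105
O-A-K-C-U-Z-O: 20+16+12+11+18+12 = 89
O-A-U-Z-K-C-O: 20+29+18+3+12+21 = 103
O-A-U-Z-C-K-O: 20+29+18+9+12+9 = 97
… (46 more)
O-A-U-C-Z-K-O: 20+29+11+9+3+9 = 81  ← best
The minimum is 81.
One optimal route: O → A → U → C → Z → K → O (or its reverse).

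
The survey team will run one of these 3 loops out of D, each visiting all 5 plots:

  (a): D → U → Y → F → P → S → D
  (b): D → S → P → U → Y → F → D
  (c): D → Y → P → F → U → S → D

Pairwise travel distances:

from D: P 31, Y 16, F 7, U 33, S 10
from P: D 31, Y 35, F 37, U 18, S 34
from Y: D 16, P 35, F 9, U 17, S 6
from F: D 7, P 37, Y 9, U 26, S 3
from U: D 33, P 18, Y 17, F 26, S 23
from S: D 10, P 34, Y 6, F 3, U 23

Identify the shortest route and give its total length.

Shortest is (b), total 95.

(a): 33 + 17 + 9 + 37 + 34 + 10 = 140
(b): 10 + 34 + 18 + 17 + 9 + 7 = 95
(c): 16 + 35 + 37 + 26 + 23 + 10 = 147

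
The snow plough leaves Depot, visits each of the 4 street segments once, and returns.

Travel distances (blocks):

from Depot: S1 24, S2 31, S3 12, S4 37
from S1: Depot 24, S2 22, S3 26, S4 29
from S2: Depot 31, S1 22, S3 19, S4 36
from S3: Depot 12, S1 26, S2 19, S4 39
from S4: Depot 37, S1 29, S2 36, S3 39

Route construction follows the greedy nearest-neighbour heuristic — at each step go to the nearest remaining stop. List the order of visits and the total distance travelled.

From Depot: distances to unvisited — S3=12, S1=24, S2=31, S4=37. Nearest is S3 (12).
From S3: distances to unvisited — S2=19, S1=26, S4=39. Nearest is S2 (19).
From S2: distances to unvisited — S1=22, S4=36. Nearest is S1 (22).
From S1: distances to unvisited — S4=29. Nearest is S4 (29).
Return S4→Depot: 37.
Total = 12 + 19 + 22 + 29 + 37 = 119.

Nearest-neighbour total = 119 blocks; route Depot → S3 → S2 → S1 → S4 → Depot.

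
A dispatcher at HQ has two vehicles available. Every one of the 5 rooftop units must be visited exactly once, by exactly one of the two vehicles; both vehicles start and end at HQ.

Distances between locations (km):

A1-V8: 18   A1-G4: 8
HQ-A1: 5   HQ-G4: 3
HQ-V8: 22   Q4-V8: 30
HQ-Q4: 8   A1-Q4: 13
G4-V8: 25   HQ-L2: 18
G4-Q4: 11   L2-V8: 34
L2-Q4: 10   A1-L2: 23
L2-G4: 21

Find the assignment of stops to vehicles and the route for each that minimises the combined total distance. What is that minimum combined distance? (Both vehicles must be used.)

Minimum combined distance: 81 km.

There are 2^4 − 1 = 15 ways to divide the 5 stops into two non-empty groups. For each, the best each vehicle can do is its own shortest tour through its group:
  {A1} + {L2, G4, Q4, V8}: 10 + 80 = 90
  {L2} + {A1, G4, Q4, V8}: 36 + 67 = 103
  {A1, L2} + {G4, Q4, V8}: 46 + 66 = 112
  {G4} + {A1, L2, Q4, V8}: 6 + 75 = 81
  {A1, G4} + {L2, Q4, V8}: 16 + 74 = 90
  {L2, G4} + {A1, Q4, V8}: 42 + 61 = 103
  … (15 splits in total)
Best: vehicle 1 HQ → G4 → HQ = 6; vehicle 2 HQ → A1 → V8 → L2 → Q4 → HQ = 75; combined 81.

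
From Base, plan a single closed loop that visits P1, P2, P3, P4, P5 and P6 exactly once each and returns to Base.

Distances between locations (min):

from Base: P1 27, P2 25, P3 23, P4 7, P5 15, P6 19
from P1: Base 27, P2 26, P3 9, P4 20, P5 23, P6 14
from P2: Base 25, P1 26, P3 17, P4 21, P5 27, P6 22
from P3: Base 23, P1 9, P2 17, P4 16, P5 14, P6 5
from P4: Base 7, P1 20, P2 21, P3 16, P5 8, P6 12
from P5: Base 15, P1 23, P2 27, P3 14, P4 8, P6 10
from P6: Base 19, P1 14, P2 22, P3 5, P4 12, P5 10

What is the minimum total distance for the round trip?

Base → P1 → P2 → P3 → P4 → P5 → P6 → Base: 27+26+17+16+8+10+19 = 123
Base → P1 → P2 → P3 → P4 → P6 → P5 → Base: 27+26+17+16+12+10+15 = 123
Base → P1 → P2 → P3 → P5 → P4 → P6 → Base: 27+26+17+14+8+12+19 = 123
Base → P1 → P2 → P3 → P5 → P6 → P4 → Base: 27+26+17+14+10+12+7 = 113
Base → P1 → P2 → P3 → P6 → P4 → P5 → Base: 27+26+17+5+12+8+15 = 110
Base → P1 → P2 → P3 → P6 → P5 → P4 → Base: 27+26+17+5+10+8+7 = 100
Base → P1 → P2 → P4 → P3 → P5 → P6 → Base: 27+26+21+16+14+10+19 = 133
Base → P1 → P2 → P4 → P3 → P6 → P5 → Base: 27+26+21+16+5+10+15 = 120
… (352 more)
Base → P2 → P1 → P3 → P6 → P5 → P4 → Base: 25+26+9+5+10+8+7 = 90  ← best
The minimum is 90.
One optimal route: Base → P2 → P1 → P3 → P6 → P5 → P4 → Base (or its reverse).

90 min — the shortest possible round trip.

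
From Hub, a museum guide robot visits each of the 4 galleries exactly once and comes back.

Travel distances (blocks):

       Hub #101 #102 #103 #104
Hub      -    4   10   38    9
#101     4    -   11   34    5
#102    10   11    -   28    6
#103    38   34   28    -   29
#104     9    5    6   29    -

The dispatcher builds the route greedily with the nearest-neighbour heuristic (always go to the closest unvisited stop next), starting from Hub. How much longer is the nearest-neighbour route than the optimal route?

From Hub: #101=4, #104=9, #102=10, #103=38 → choose #101 (4).
From #101: #104=5, #102=11, #103=34 → choose #104 (5).
From #104: #102=6, #103=29 → choose #102 (6).
From #102: #103=28 → choose #103 (28).
NN route Hub → #101 → #104 → #102 → #103 → Hub costs 81.
Optimal: Hub → #101 → #104 → #103 → #102 → Hub costs 76 (by enumerating all 12 distinct tours).
Excess = 81 − 76 = 5.

Excess over optimum: 5 blocks.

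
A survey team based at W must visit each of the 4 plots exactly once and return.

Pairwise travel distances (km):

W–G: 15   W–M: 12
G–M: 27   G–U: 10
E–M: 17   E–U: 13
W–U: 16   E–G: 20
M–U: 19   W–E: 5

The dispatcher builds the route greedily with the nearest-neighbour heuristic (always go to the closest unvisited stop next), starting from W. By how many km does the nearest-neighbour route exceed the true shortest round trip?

The nearest-neighbour route is 1 km longer than optimal.

From W: E=5, M=12, G=15, U=16 → choose E (5).
From E: U=13, M=17, G=20 → choose U (13).
From U: G=10, M=19 → choose G (10).
From G: M=27 → choose M (27).
NN route W → E → U → G → M → W costs 67.
Optimal: W → E → G → U → M → W costs 66 (by enumerating all 12 distinct tours).
Excess = 67 − 66 = 1.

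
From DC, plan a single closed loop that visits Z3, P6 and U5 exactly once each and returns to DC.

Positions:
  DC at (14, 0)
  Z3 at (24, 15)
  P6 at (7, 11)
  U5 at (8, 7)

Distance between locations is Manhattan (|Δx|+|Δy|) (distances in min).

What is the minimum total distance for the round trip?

DC→Z3→P6→U5→DC: 25+21+5+13 = 64
DC→Z3→U5→P6→DC: 25+24+5+18 = 72
DC→P6→Z3→U5→DC: 18+21+24+13 = 76
The minimum is 64.
One optimal route: DC → Z3 → P6 → U5 → DC (or its reverse).

Minimum total distance: 64 min.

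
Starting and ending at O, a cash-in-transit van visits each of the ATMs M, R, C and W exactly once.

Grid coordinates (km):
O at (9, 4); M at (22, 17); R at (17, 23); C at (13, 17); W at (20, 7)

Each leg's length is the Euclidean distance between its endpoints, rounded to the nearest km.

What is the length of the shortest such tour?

With 4 stops there are 4!/2 = 12 distinct round trips (a route and its reverse cost the same).
O→M→R→C→W→O: 18+8+7+12+11 = 56
O→M→R→W→C→O: 18+8+16+12+14 = 68
O→M→C→R→W→O: 18+9+7+16+11 = 61
O→M→C→W→R→O: 18+9+12+16+21 = 76
O→M→W→R→C→O: 18+10+16+7+14 = 65
O→M→W→C→R→O: 18+10+12+7+21 = 68
O→R→M→C→W→O: 21+8+9+12+11 = 61
O→R→M→W→C→O: 21+8+10+12+14 = 65
O→R→C→M→W→O: 21+7+9+10+11 = 58
O→R→W→M→C→O: 21+16+10+9+14 = 70
O→C→M→R→W→O: 14+9+8+16+11 = 58
O→C→R→M→W→O: 14+7+8+10+11 = 50
The minimum is 50.
One optimal route: O → C → R → M → W → O (or its reverse).

50 km — the shortest possible round trip.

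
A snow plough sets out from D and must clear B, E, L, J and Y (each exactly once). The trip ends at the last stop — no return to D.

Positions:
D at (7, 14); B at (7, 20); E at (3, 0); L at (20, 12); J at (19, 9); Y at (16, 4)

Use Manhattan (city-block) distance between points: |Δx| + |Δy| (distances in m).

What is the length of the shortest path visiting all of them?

56 m — the minimum one-way total.

There are 5! = 120 possible orderings.
D→B→E→L→J→Y: 6+24+29+4+8 = 71
D→B→E→L→Y→J: 6+24+29+12+8 = 79
D→B→E→J→L→Y: 6+24+25+4+12 = 71
D→B→E→J→Y→L: 6+24+25+8+12 = 75
D→B→E→Y→L→J: 6+24+17+12+4 = 63
D→B→E→Y→J→L: 6+24+17+8+4 = 59
D→B→L→E→J→Y: 6+21+29+25+8 = 89
D→B→L→E→Y→J: 6+21+29+17+8 = 81
D→B→L→J→E→Y: 6+21+4+25+17 = 73
D→B→L→J→Y→E: 6+21+4+8+17 = 56
D→B→L→Y→E→J: 6+21+12+17+25 = 81
D→B→L→Y→J→E: 6+21+12+8+25 = 72
D→B→J→E→L→Y: 6+23+25+29+12 = 95
D→B→J→E→Y→L: 6+23+25+17+12 = 83
… (106 more)
The minimum is 56.
One shortest path: D → B → L → J → Y → E.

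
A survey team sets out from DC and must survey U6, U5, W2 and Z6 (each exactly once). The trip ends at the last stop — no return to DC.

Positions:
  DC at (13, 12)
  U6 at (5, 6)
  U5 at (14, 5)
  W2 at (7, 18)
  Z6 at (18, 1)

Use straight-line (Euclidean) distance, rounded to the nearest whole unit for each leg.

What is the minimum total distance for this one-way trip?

35 — the minimum one-way total.

There are 4! = 24 possible orderings.
DC → U6 → U5 → W2 → Z6: 10+9+15+20 = 54
DC → U6 → U5 → Z6 → W2: 10+9+6+20 = 45
DC → U6 → W2 → U5 → Z6: 10+12+15+6 = 43
DC → U6 → W2 → Z6 → U5: 10+12+20+6 = 48
DC → U6 → Z6 → U5 → W2: 10+14+6+15 = 45
DC → U6 → Z6 → W2 → U5: 10+14+20+15 = 59
DC → U5 → U6 → W2 → Z6: 7+9+12+20 = 48
DC → U5 → U6 → Z6 → W2: 7+9+14+20 = 50
DC → U5 → W2 → U6 → Z6: 7+15+12+14 = 48
DC → U5 → W2 → Z6 → U6: 7+15+20+14 = 56
DC → U5 → Z6 → U6 → W2: 7+6+14+12 = 39
DC → U5 → Z6 → W2 → U6: 7+6+20+12 = 45
DC → W2 → U6 → U5 → Z6: 8+12+9+6 = 35
DC → W2 → U6 → Z6 → U5: 8+12+14+6 = 40
… (10 more)
The minimum is 35.
One shortest path: DC → W2 → U6 → U5 → Z6.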